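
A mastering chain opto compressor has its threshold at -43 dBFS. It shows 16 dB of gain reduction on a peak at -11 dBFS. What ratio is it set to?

2:1

Input overshoot = -11 − (-43) = 32 dB.
Output overshoot = 32 − 16 = 16 dB.
Ratio = input overshoot / output overshoot = 32 / 16 = 2.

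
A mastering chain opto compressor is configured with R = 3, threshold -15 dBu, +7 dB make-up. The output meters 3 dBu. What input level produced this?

18 dBu

Before make-up, the level was 3 − 7 = -4 dBu.
That's 11 dB above the -15 dBu threshold.
Undo the ratio: input overshoot = 11 × 3 = 33 dB, giving input = 18 dBu.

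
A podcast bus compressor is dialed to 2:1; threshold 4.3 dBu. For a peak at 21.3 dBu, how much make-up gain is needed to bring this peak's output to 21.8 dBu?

The peak compresses to 4.3 + 17/2 = 12.8 dBu.
To reach 21.8 dBu requires 21.8 − 12.8 = 9 dB of make-up.

9 dB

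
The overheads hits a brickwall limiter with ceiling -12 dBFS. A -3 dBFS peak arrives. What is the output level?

-12 dBFS

The limiter clamps the peak to its -12 dBFS ceiling.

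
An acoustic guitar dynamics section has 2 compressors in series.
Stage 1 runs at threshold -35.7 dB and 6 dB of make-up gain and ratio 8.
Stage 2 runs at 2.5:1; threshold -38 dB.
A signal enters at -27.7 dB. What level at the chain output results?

-34.28 dB

Stage 1: 8 dB above -35.7 dB, reduced 8:1 to 1 dB above → -34.7 dB; +6 dB make-up → -28.7 dB.
Stage 2: -28.7 dB is 9.3 dB over -38 dB; at 2.5:1 that becomes 3.72 dB over, giving -34.28 dB.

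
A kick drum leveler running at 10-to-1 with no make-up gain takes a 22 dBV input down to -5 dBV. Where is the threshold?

Input is 30 dB above T (since output overshoot × R = input overshoot: (-5 − T)·10 = 22 − T gives T = -8 dBV).
Check: -8 + (22 − (-8))/10 = -8 + 3 = -5 dBV. ✓

-8 dBV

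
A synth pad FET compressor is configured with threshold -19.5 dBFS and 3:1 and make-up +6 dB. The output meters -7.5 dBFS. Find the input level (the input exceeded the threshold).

-1.5 dBFS

Stripping the +6 dB make-up gives -13.5 dBFS at the gain stage.
The compressed level sits -13.5 − (-19.5) = 6 dB over threshold.
Input overshoot = R × output overshoot = 18 dB → input = -19.5 + 18 = -1.5 dBFS.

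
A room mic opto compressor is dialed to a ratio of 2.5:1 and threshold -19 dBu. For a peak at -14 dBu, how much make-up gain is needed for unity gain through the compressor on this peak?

3 dB

Without make-up, output = threshold + overshoot/2.5 = -19 + 2 = -17 dBu.
Gap to target: 3 dB.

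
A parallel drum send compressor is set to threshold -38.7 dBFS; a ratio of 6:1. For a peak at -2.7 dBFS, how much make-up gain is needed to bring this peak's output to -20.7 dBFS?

12 dB

The peak compresses to -38.7 + 36/6 = -32.7 dBFS.
To reach -20.7 dBFS requires -20.7 − (-32.7) = 12 dB of make-up.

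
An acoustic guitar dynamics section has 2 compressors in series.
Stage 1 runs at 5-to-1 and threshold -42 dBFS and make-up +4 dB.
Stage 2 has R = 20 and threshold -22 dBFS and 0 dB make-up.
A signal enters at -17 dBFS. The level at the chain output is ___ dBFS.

Stage 1: 25 dB above -42 dBFS, reduced 5:1 to 5 dB above → -37 dBFS; +4 dB make-up → -33 dBFS.
Stage 2: -33 dBFS ≤ -22 dBFS, so stage 2 doesn't engage; output -33 dBFS.

-33 dBFS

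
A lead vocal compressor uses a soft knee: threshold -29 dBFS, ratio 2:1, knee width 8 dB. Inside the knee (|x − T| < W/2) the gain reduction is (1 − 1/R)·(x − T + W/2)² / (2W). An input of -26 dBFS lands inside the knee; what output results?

-27.53125 dBFS

x − T + W/2 = -26 − (-29) + 4 = 7.
GR = (1 − 1/2) × 7² / 16 = 0.5 × 49 / 16 = 1.53125 dB.
Output = -26 − 1.53125 = -27.53125 dBFS.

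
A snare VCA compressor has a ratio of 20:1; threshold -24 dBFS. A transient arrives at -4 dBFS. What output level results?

-23 dBFS

-4 dBFS sits 20 dB over threshold.
The 20 dB excess becomes 1 dB after 20:1 reduction.
Output = -24 + 1 = -23 dBFS.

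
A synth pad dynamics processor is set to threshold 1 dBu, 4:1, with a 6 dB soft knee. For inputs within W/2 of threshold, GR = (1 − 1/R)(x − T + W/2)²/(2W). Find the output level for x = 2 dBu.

x − T + W/2 = 2 − 1 + 3 = 4.
GR = (1 − 1/4) × 4² / 12 = 0.75 × 16 / 12 = 1 dB.
Output = 2 − 1 = 1 dBu.

1 dBu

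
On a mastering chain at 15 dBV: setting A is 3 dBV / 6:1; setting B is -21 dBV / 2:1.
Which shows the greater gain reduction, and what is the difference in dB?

A: overshoot 12 dB → output overshoot 2 dB → GR 10 dB.
B: overshoot 36 dB → output overshoot 18 dB → GR 18 dB.
B applies 8 dB more gain reduction.

B, by 8 dB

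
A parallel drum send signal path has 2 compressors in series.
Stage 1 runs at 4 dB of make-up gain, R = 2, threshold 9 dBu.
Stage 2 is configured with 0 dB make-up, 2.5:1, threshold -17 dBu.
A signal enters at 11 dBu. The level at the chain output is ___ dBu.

-4.6 dBu

Stage 1: 2 dB above 9 dBu, reduced 2:1 to 1 dB above → 10 dBu; +4 dB make-up → 14 dBu.
Stage 2: 31 dB above -17 dBu, reduced 2.5:1 to 12.4 dB above → -4.6 dBu.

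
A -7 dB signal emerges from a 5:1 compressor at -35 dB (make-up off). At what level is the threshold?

Gain reduction = -7 − (-35) = 28 dB; output overshoot = GR / (R − 1) = 28 / 4 = 7 dB.
Threshold = output − output overshoot = -35 − 7 = -42 dB.

-42 dB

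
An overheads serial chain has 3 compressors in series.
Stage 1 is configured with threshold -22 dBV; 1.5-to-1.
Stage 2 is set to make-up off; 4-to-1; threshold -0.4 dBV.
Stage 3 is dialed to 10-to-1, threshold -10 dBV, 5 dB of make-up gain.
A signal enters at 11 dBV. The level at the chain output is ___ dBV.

Stage 1: 33 dB above -22 dBV, reduced 1.5:1 to 22 dB above → 0 dBV.
Stage 2: 0 dBV is 0.4 dB over -0.4 dBV; at 4:1 that becomes 0.1 dB over, giving -0.3 dBV.
Stage 3: -0.3 dBV is 9.7 dB over -10 dBV; at 10:1 that becomes 0.97 dB over, giving -9.03 dBV; +5 dB make-up → -4.03 dBV.

-4.03 dBV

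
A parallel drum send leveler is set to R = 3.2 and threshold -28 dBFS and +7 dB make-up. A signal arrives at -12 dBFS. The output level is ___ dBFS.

-12 dBFS sits 16 dB over threshold.
The 16 dB excess becomes 5 dB after 3.2:1 reduction.
So the level is -28 + 5 = -23 dBFS; make-up adds 7 dB, giving -16 dBFS.

-16 dBFS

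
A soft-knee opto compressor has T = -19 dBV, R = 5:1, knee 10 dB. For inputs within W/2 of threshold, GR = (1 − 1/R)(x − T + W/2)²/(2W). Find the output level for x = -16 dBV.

-18.56 dBV

x − T + W/2 = -16 − (-19) + 5 = 8.
GR = (1 − 1/5) × 8² / 20 = 0.8 × 64 / 20 = 2.56 dB.
Output = -16 − 2.56 = -18.56 dBV.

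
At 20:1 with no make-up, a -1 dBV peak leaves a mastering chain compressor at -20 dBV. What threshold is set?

Gain reduction = -1 − (-20) = 19 dB; output overshoot = GR / (R − 1) = 19 / 19 = 1 dB.
Threshold = output − output overshoot = -20 − 1 = -21 dBV.

-21 dBV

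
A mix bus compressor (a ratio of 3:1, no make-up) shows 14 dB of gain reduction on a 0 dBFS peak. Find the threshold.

-21 dBFS

Input is 21 dB above T (since output overshoot × R = input overshoot: (-14 − T)·3 = 0 − T gives T = -21 dBFS).
Check: -21 + (0 − (-21))/3 = -21 + 7 = -14 dBFS. ✓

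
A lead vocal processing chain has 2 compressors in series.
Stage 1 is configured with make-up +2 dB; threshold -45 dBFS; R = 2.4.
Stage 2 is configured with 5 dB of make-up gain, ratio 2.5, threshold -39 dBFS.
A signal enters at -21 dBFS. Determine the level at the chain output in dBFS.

-31.6 dBFS

Stage 1: -21 dBFS is 24 dB over -45 dBFS; at 2.4:1 that becomes 10 dB over, giving -35 dBFS; +2 dB make-up → -33 dBFS.
Stage 2: -33 dBFS is 6 dB over -39 dBFS; at 2.5:1 that becomes 2.4 dB over, giving -36.6 dBFS; +5 dB make-up → -31.6 dBFS.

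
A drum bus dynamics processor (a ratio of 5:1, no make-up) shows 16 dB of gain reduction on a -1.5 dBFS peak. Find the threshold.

Let T be the threshold. Output overshoot = (input overshoot)/R, so -17.5 − T = (-1.5 − T)/5.
5·(-17.5 − T) = -1.5 − T → 4·T = -87.5 − (-1.5) = -86.
T = -86/4 = -21.5 dBFS.

-21.5 dBFS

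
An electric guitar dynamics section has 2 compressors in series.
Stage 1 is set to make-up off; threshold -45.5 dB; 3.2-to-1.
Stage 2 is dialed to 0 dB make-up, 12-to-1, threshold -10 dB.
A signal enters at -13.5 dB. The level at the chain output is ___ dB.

Stage 1: -13.5 dB is 32 dB over -45.5 dB; at 3.2:1 that becomes 10 dB over, giving -35.5 dB.
Stage 2: -35.5 dB ≤ -10 dB, so stage 2 doesn't engage; output -35.5 dB.

-35.5 dB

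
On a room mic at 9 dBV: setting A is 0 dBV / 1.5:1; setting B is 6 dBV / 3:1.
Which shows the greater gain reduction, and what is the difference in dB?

A: GR = 9 − 9/1.5 = 3 dB.
B: GR = 3 − 3/3 = 2 dB.
Difference: 1 dB in favour of A.

A, by 1 dB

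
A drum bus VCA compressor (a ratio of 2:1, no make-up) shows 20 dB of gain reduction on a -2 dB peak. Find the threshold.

Gain reduction = -2 − (-22) = 20 dB; output overshoot = GR / (R − 1) = 20 / 1 = 20 dB.
Threshold = output − output overshoot = -22 − 20 = -42 dB.

-42 dB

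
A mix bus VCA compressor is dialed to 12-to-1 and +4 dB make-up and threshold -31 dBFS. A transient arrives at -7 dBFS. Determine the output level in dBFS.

-25 dBFS

Overshoot: -7 − (-31) = 24 dB.
At 12:1 the overshoot is divided by 12, leaving 2 dB above threshold.
Output = -31 + 2 = -29 dBFS; make-up adds 4 dB, giving -25 dBFS.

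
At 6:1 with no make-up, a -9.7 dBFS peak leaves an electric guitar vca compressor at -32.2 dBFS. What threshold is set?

-36.7 dBFS

Let T be the threshold. Output overshoot = (input overshoot)/R, so -32.2 − T = (-9.7 − T)/6.
6·(-32.2 − T) = -9.7 − T → 5·T = -193.2 − (-9.7) = -183.5.
T = -183.5/5 = -36.7 dBFS.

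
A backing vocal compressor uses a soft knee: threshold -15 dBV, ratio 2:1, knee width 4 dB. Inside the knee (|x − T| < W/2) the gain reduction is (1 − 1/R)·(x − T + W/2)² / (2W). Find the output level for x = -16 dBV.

x − T + W/2 = -16 − (-15) + 2 = 1.
GR = (1 − 1/2) × 1² / 8 = 0.5 × 1 / 8 = 0.0625 dB.
Output = -16 − 0.0625 = -16.0625 dBV.

-16.0625 dBV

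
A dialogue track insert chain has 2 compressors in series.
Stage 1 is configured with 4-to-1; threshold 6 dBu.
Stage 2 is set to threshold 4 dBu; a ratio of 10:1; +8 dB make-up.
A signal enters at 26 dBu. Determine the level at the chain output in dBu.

Stage 1: 20 dB above 6 dBu, reduced 4:1 to 5 dB above → 11 dBu.
Stage 2: overshoot 7 dB → 7/10 = 0.7 dB → 4.7 dBu; +8 dB make-up → 12.7 dBu.

12.7 dBu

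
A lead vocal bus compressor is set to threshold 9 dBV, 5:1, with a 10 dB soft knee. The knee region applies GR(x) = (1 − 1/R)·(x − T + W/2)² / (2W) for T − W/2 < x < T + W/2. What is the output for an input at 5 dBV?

x − T + W/2 = 5 − 9 + 5 = 1.
GR = (1 − 1/5) × 1² / 20 = 0.8 × 1 / 20 = 0.04 dB.
Output = 5 − 0.04 = 4.96 dBV.

4.96 dBV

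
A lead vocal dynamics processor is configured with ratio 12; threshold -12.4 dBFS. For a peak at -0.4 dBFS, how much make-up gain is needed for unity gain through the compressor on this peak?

The peak compresses to -12.4 + 12/12 = -11.4 dBFS.
To reach -0.4 dBFS requires -0.4 − (-11.4) = 11 dB of make-up.

11 dB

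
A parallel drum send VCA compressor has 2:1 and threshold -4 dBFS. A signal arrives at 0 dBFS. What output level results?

-2 dBFS

The input is 4 dB above the -4 dBFS threshold.
At 2:1 the overshoot is divided by 2, leaving 2 dB above threshold.
That puts the output at -2 dBFS.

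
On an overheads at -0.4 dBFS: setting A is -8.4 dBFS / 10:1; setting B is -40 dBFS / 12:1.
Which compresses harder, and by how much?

A: 8 dB over, compressed to 0.8 dB over, so 7.2 dB of GR.
B: 39.6 dB over, compressed to 3.3 dB over, so 36.3 dB of GR.
B reduces 29.1 dB more.

B, by 29.1 dB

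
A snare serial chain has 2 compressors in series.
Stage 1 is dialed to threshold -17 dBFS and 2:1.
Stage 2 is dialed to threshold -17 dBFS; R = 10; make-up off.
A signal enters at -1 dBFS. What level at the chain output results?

Stage 1: overshoot 16 dB → 16/2 = 8 dB → -9 dBFS.
Stage 2: -9 dBFS is 8 dB over -17 dBFS; at 10:1 that becomes 0.8 dB over, giving -16.2 dBFS.

-16.2 dBFS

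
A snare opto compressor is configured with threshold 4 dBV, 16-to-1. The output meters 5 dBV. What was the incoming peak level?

20 dBV

Post-compression overshoot = 5 − 4 = 1 dB.
Undo the ratio: input overshoot = 1 × 16 = 16 dB, giving input = 20 dBV.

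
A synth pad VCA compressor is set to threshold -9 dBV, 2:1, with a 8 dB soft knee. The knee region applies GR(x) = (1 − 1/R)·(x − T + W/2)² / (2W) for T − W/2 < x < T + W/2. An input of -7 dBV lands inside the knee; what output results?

-8.125 dBV

x − T + W/2 = -7 − (-9) + 4 = 6.
GR = (1 − 1/2) × 6² / 16 = 0.5 × 36 / 16 = 1.125 dB.
Output = -7 − 1.125 = -8.125 dBV.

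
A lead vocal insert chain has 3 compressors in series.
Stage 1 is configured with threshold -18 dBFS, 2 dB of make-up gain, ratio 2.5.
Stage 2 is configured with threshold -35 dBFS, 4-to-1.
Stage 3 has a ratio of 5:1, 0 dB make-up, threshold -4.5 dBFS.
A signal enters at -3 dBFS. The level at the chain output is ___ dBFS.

Stage 1: 15 dB above -18 dBFS, reduced 2.5:1 to 6 dB above → -12 dBFS; +2 dB make-up → -10 dBFS.
Stage 2: -10 dBFS is 25 dB over -35 dBFS; at 4:1 that becomes 6.25 dB over, giving -28.75 dBFS.
Stage 3: -28.75 dBFS is at or below the -4.5 dBFS threshold — no compression; output -28.75 dBFS.

-28.75 dBFS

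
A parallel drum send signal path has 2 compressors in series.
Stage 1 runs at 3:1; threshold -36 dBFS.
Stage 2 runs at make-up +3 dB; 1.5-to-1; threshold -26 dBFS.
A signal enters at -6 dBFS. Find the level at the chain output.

Stage 1: -6 dBFS is 30 dB over -36 dBFS; at 3:1 that becomes 10 dB over, giving -26 dBFS.
Stage 2: below threshold (-26 ≤ -26); passes unchanged; make-up brings it to -23 dBFS.

-23 dBFS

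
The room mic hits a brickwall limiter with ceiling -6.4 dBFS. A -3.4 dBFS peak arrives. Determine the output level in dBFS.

The limiter clamps the peak to its -6.4 dBFS ceiling.

-6.4 dBFS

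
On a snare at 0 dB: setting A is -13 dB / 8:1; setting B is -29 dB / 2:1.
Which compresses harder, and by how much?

A: GR = 13 − 13/8 = 11.375 dB.
B: GR = 29 − 29/2 = 14.5 dB.
Difference: 3.125 dB in favour of B.

B, by 3.125 dB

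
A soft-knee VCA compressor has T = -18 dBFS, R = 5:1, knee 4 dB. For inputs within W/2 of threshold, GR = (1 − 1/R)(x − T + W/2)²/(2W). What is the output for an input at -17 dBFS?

x − T + W/2 = -17 − (-18) + 2 = 3.
GR = (1 − 1/5) × 3² / 8 = 0.8 × 9 / 8 = 0.9 dB.
Output = -17 − 0.9 = -17.9 dBFS.

-17.9 dBFS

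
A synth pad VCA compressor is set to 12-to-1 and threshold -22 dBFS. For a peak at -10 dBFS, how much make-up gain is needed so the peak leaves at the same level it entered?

Overshoot 12 dB → 12/12 = 1 dB after compression, so the compressed level is -22 + 1 = -21 dBFS.
Make-up = target − compressed = -10 − (-21) = 11 dB.

11 dB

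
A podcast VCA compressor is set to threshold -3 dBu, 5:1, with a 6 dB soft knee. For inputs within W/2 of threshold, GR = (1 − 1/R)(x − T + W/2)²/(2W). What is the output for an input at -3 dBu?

x − T + W/2 = -3 − (-3) + 3 = 3.
GR = (1 − 1/5) × 3² / 12 = 0.8 × 9 / 12 = 0.6 dB.
Output = -3 − 0.6 = -3.6 dBu.

-3.6 dBu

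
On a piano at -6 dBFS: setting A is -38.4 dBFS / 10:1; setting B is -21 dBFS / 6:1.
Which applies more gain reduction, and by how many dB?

A, by 16.66 dB

A: GR = 32.4 − 32.4/10 = 29.16 dB.
B: GR = 15 − 15/6 = 12.5 dB.
A reduces 16.66 dB more.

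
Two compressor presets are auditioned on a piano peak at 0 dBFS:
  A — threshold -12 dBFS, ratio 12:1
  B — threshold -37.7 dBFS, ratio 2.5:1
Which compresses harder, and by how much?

B, by 11.62 dB

A: 12 dB over, compressed to 1 dB over, so 11 dB of GR.
B: 37.7 dB over, compressed to 15.08 dB over, so 22.62 dB of GR.
B applies 11.62 dB more gain reduction.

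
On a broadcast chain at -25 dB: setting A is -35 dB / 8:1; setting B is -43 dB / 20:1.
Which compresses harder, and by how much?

B, by 8.35 dB

A: GR = 10 − 10/8 = 8.75 dB.
B: GR = 18 − 18/20 = 17.1 dB.
B applies 8.35 dB more gain reduction.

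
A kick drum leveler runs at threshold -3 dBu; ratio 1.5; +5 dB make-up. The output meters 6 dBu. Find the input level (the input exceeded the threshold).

Stripping the +5 dB make-up gives 1 dBu at the gain stage.
The compressed level sits 1 − (-3) = 4 dB over threshold.
Input overshoot = R × output overshoot = 6 dB → input = -3 + 6 = 3 dBu.

3 dBu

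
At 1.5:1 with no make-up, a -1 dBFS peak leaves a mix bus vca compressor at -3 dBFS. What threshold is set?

-7 dBFS

Gain reduction = -1 − (-3) = 2 dB; output overshoot = GR / (R − 1) = 2 / 0.5 = 4 dB.
Threshold = output − output overshoot = -3 − 4 = -7 dBFS.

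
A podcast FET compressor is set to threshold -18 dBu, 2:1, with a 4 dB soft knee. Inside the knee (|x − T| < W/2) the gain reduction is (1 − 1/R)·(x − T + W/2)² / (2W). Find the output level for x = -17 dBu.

-17.5625 dBu

x − T + W/2 = -17 − (-18) + 2 = 3.
GR = (1 − 1/2) × 3² / 8 = 0.5 × 9 / 8 = 0.5625 dB.
Output = -17 − 0.5625 = -17.5625 dBu.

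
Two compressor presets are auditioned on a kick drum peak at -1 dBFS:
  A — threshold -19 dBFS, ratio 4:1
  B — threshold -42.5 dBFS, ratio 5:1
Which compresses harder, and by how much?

B, by 19.7 dB

A: overshoot 18 dB → output overshoot 4.5 dB → GR 13.5 dB.
B: overshoot 41.5 dB → output overshoot 8.3 dB → GR 33.2 dB.
B applies 19.7 dB more gain reduction.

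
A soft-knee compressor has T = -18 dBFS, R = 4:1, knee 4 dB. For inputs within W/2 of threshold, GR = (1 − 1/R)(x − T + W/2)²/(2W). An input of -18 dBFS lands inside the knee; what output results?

x − T + W/2 = -18 − (-18) + 2 = 2.
GR = (1 − 1/4) × 2² / 8 = 0.75 × 4 / 8 = 0.375 dB.
Output = -18 − 0.375 = -18.375 dBFS.

-18.375 dBFS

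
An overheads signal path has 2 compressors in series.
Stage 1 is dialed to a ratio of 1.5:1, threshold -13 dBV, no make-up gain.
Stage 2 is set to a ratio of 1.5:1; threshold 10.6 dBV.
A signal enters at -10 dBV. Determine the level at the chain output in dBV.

Stage 1: overshoot 3 dB → 3/1.5 = 2 dB → -11 dBV.
Stage 2: -11 dBV is at or below the 10.6 dBV threshold — no compression; output -11 dBV.

-11 dBV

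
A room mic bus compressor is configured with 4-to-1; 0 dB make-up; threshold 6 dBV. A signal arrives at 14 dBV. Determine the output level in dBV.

The input is 8 dB above the 6 dBV threshold.
At 4:1 the overshoot is divided by 4, leaving 2 dB above threshold.
So the level is 6 + 2 = 8 dBV.

8 dBV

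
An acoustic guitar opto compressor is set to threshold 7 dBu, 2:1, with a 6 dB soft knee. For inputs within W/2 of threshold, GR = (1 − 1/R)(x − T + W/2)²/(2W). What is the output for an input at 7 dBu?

x − T + W/2 = 7 − 7 + 3 = 3.
GR = (1 − 1/2) × 3² / 12 = 0.5 × 9 / 12 = 0.375 dB.
Output = 7 − 0.375 = 6.625 dBu.

6.625 dBu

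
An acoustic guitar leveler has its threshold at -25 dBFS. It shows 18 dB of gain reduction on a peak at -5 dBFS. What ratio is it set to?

10:1

Input overshoot = -5 − (-25) = 20 dB.
Output overshoot = 20 − 18 = 2 dB.
Ratio = input overshoot / output overshoot = 20 / 2 = 10.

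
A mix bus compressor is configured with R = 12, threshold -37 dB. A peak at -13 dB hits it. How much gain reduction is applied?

22 dB

Overshoot = -13 − (-37) = 24 dB.
At 12:1, output sits 24/12 = 2 dB above threshold.
So the signal is attenuated by 24 − 2 = 22 dB.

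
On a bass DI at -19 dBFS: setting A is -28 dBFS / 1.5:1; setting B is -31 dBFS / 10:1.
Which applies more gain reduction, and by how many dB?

A: 9 dB over, compressed to 6 dB over, so 3 dB of GR.
B: 12 dB over, compressed to 1.2 dB over, so 10.8 dB of GR.
B reduces 7.8 dB more.

B, by 7.8 dB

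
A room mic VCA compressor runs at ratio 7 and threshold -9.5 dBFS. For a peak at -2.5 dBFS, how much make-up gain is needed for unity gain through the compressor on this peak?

Without make-up, output = threshold + overshoot/7 = -9.5 + 1 = -8.5 dBFS.
Gap to target: 6 dB.

6 dB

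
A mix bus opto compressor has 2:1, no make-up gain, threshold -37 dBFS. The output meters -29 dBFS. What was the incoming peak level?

Post-compression overshoot = -29 − (-37) = 8 dB.
Before 2:1 compression the overshoot was 8 × 2 = 16 dB, so input = -37 + 16 = -21 dBFS.

-21 dBFS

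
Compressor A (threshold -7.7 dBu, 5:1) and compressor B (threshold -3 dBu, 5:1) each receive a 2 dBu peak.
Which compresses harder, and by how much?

A, by 3.76 dB

A: 9.7 dB over, compressed to 1.94 dB over, so 7.76 dB of GR.
B: 5 dB over, compressed to 1 dB over, so 4 dB of GR.
A applies 3.76 dB more gain reduction.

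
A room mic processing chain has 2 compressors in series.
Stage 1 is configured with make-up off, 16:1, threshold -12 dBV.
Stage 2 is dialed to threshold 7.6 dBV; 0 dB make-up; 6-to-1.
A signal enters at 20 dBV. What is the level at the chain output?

Stage 1: 32 dB above -12 dBV, reduced 16:1 to 2 dB above → -10 dBV.
Stage 2: -10 dBV ≤ 7.6 dBV, so stage 2 doesn't engage; output -10 dBV.

-10 dBV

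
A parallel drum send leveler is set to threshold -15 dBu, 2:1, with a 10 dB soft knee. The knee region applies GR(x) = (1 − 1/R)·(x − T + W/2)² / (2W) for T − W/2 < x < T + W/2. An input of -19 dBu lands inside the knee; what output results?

-19.025 dBu

x − T + W/2 = -19 − (-15) + 5 = 1.
GR = (1 − 1/2) × 1² / 20 = 0.5 × 1 / 20 = 0.025 dB.
Output = -19 − 0.025 = -19.025 dBu.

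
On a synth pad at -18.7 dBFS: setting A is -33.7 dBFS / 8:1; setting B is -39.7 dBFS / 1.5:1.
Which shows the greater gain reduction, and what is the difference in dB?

A: GR = 15 − 15/8 = 13.125 dB.
B: GR = 21 − 21/1.5 = 7 dB.
Difference: 6.125 dB in favour of A.

A, by 6.125 dB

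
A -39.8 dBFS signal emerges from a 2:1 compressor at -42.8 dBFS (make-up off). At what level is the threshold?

Gain reduction = -39.8 − (-42.8) = 3 dB; output overshoot = GR / (R − 1) = 3 / 1 = 3 dB.
Threshold = output − output overshoot = -42.8 − 3 = -45.8 dBFS.

-45.8 dBFS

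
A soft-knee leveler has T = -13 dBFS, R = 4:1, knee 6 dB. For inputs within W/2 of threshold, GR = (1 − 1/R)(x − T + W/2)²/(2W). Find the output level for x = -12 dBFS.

-13 dBFS

x − T + W/2 = -12 − (-13) + 3 = 4.
GR = (1 − 1/4) × 4² / 12 = 0.75 × 16 / 12 = 1 dB.
Output = -12 − 1 = -13 dBFS.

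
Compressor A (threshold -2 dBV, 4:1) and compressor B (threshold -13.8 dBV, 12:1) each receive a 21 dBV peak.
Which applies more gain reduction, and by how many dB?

A: GR = 23 − 23/4 = 17.25 dB.
B: GR = 34.8 − 34.8/12 = 31.9 dB.
B applies 14.65 dB more gain reduction.

B, by 14.65 dB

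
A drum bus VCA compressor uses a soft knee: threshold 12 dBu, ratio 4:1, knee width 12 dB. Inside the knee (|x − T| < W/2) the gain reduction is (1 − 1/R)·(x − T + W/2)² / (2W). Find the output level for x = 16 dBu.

12.875 dBu

x − T + W/2 = 16 − 12 + 6 = 10.
GR = (1 − 1/4) × 10² / 24 = 0.75 × 100 / 24 = 3.125 dB.
Output = 16 − 3.125 = 12.875 dBu.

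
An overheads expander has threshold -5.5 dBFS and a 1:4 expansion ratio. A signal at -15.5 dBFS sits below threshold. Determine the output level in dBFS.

Below threshold, a 1:4 expander applies gain = (4−1)×(T − x) of attenuation.
(4−1) × 10 = 30 dB, so output = -15.5 − 30 = -45.5 dBFS.

-45.5 dBFS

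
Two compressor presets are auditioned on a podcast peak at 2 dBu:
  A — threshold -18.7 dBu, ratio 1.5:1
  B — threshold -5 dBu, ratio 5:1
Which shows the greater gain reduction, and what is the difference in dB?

A, by 1.3 dB

A: 20.7 dB over, compressed to 13.8 dB over, so 6.9 dB of GR.
B: 7 dB over, compressed to 1.4 dB over, so 5.6 dB of GR.
Difference: 1.3 dB in favour of A.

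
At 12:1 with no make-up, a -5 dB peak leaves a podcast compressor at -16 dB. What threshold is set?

Input is 12 dB above T (since output overshoot × R = input overshoot: (-16 − T)·12 = -5 − T gives T = -17 dB).
Check: -17 + (-5 − (-17))/12 = -17 + 1 = -16 dB. ✓

-17 dB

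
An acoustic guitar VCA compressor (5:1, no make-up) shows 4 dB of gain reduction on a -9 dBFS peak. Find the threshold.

Gain reduction = -9 − (-13) = 4 dB; output overshoot = GR / (R − 1) = 4 / 4 = 1 dB.
Threshold = output − output overshoot = -13 − 1 = -14 dBFS.

-14 dBFS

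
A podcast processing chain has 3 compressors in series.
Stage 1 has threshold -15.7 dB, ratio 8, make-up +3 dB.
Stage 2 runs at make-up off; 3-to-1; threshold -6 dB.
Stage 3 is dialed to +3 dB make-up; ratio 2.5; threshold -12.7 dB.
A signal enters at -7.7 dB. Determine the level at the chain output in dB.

Stage 1: overshoot 8 dB → 8/8 = 1 dB → -14.7 dB; +3 dB make-up → -11.7 dB.
Stage 2: -11.7 dB is at or below the -6 dB threshold — no compression; output -11.7 dB.
Stage 3: -11.7 dB is 1 dB over -12.7 dB; at 2.5:1 that becomes 0.4 dB over, giving -12.3 dB; +3 dB make-up → -9.3 dB.

-9.3 dB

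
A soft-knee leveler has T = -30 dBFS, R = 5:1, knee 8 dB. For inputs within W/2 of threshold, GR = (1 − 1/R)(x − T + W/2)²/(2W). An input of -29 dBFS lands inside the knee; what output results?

x − T + W/2 = -29 − (-30) + 4 = 5.
GR = (1 − 1/5) × 5² / 16 = 0.8 × 25 / 16 = 1.25 dB.
Output = -29 − 1.25 = -30.25 dBFS.

-30.25 dBFS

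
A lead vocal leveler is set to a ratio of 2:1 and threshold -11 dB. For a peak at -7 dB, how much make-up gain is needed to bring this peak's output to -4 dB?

The peak compresses to -11 + 4/2 = -9 dB.
To reach -4 dB requires -4 − (-9) = 5 dB of make-up.

5 dB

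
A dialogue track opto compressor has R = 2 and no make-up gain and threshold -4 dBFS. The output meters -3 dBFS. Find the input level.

That's 1 dB above the -4 dBFS threshold.
Undo the ratio: input overshoot = 1 × 2 = 2 dB, giving input = -2 dBFS.

-2 dBFS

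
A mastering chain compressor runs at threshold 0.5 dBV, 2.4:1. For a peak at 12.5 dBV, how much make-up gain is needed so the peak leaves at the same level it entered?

7 dB

Overshoot 12 dB → 12/2.4 = 5 dB after compression, so the compressed level is 0.5 + 5 = 5.5 dBV.
Make-up = target − compressed = 12.5 − 5.5 = 7 dB.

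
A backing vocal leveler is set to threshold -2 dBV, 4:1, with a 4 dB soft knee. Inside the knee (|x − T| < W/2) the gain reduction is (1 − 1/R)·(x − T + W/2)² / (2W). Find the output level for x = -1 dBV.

-1.84375 dBV

x − T + W/2 = -1 − (-2) + 2 = 3.
GR = (1 − 1/4) × 3² / 8 = 0.75 × 9 / 8 = 0.84375 dB.
Output = -1 − 0.84375 = -1.84375 dBV.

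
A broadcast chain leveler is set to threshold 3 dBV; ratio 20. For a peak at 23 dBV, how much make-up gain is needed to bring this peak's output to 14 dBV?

10 dB

Overshoot 20 dB → 20/20 = 1 dB after compression, so the compressed level is 3 + 1 = 4 dBV.
Make-up = target − compressed = 14 − 4 = 10 dB.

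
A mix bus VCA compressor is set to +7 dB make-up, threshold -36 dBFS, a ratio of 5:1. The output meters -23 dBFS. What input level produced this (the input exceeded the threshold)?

Stripping the +7 dB make-up gives -30 dBFS at the gain stage.
Post-compression overshoot = -30 − (-36) = 6 dB.
Before 5:1 compression the overshoot was 6 × 5 = 30 dB, so input = -36 + 30 = -6 dBFS.

-6 dBFS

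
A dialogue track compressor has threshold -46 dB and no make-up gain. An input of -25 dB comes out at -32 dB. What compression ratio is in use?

1.5:1

Input overshoot = -25 − (-46) = 21 dB; output overshoot = -32 − (-46) = 14 dB.
Ratio = 21 / 14 = 1.5.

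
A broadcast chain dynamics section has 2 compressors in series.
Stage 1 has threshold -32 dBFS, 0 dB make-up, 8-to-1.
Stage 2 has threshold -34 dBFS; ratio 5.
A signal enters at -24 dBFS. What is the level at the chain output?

Stage 1: -24 dBFS is 8 dB over -32 dBFS; at 8:1 that becomes 1 dB over, giving -31 dBFS.
Stage 2: -31 dBFS is 3 dB over -34 dBFS; at 5:1 that becomes 0.6 dB over, giving -33.4 dBFS.

-33.4 dBFS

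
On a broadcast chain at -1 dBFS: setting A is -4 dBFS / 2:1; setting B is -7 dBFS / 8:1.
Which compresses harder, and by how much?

B, by 3.75 dB

A: GR = 3 − 3/2 = 1.5 dB.
B: GR = 6 − 6/8 = 5.25 dB.
B applies 3.75 dB more gain reduction.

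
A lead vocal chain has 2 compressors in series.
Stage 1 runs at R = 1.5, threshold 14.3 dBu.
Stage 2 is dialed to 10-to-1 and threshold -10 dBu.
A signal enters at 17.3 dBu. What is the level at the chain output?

Stage 1: 17.3 dBu is 3 dB over 14.3 dBu; at 1.5:1 that becomes 2 dB over, giving 16.3 dBu.
Stage 2: 16.3 dBu is 26.3 dB over -10 dBu; at 10:1 that becomes 2.63 dB over, giving -7.37 dBu.

-7.37 dBu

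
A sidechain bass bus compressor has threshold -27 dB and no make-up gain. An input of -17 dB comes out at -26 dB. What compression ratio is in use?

Input overshoot = -17 − (-27) = 10 dB; output overshoot = -26 − (-27) = 1 dB.
Ratio = 10 / 1 = 10.

10:1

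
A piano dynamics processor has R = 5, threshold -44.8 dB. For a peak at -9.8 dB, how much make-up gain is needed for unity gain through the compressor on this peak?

Without make-up, output = threshold + overshoot/5 = -44.8 + 7 = -37.8 dB.
Gap to target: 28 dB.

28 dB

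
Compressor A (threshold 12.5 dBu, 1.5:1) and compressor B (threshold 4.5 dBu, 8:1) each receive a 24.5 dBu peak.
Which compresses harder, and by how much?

A: overshoot 12 dB → output overshoot 8 dB → GR 4 dB.
B: overshoot 20 dB → output overshoot 2.5 dB → GR 17.5 dB.
Difference: 13.5 dB in favour of B.

B, by 13.5 dB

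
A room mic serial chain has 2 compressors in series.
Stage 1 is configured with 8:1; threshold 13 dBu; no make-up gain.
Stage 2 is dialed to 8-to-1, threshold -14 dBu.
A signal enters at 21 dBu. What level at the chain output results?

Stage 1: 8 dB above 13 dBu, reduced 8:1 to 1 dB above → 14 dBu.
Stage 2: overshoot 28 dB → 28/8 = 3.5 dB → -10.5 dBu.

-10.5 dBu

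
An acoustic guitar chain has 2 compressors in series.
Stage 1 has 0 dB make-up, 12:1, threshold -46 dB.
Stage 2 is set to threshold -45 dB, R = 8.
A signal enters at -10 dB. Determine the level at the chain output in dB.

Stage 1: -10 dB is 36 dB over -46 dB; at 12:1 that becomes 3 dB over, giving -43 dB.
Stage 2: 2 dB above -45 dB, reduced 8:1 to 0.25 dB above → -44.75 dB.

-44.75 dB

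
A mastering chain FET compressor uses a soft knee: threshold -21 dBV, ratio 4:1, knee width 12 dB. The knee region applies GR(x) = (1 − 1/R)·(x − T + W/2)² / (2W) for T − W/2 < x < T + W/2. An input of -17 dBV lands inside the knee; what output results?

x − T + W/2 = -17 − (-21) + 6 = 10.
GR = (1 − 1/4) × 10² / 24 = 0.75 × 100 / 24 = 3.125 dB.
Output = -17 − 3.125 = -20.125 dBV.

-20.125 dBV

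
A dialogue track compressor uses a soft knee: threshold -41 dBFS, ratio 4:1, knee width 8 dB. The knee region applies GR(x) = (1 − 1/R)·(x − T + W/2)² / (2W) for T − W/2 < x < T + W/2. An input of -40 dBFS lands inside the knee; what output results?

-41.171875 dBFS

x − T + W/2 = -40 − (-41) + 4 = 5.
GR = (1 − 1/4) × 5² / 16 = 0.75 × 25 / 16 = 1.171875 dB.
Output = -40 − 1.171875 = -41.171875 dBFS.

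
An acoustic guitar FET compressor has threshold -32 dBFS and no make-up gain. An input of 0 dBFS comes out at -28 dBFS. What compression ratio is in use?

Input overshoot = 0 − (-32) = 32 dB; output overshoot = -28 − (-32) = 4 dB.
Ratio = 32 / 4 = 8.

8:1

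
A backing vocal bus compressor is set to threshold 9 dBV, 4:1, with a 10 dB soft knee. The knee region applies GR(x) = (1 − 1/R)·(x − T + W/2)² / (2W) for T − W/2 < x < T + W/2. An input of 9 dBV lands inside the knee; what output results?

x − T + W/2 = 9 − 9 + 5 = 5.
GR = (1 − 1/4) × 5² / 20 = 0.75 × 25 / 20 = 0.9375 dB.
Output = 9 − 0.9375 = 8.0625 dBV.

8.0625 dBV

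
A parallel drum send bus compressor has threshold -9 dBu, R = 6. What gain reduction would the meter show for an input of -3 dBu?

-3 dBu exceeds the threshold by 6 dB.
At 6:1, output sits 6/6 = 1 dB above threshold.
So the signal is attenuated by 6 − 1 = 5 dB.

5 dB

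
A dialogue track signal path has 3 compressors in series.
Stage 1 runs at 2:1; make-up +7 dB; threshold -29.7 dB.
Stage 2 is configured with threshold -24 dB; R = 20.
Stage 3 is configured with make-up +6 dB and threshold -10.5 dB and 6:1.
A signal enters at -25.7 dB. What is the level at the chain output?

-17.835 dB

Stage 1: overshoot 4 dB → 4/2 = 2 dB → -27.7 dB; +7 dB make-up → -20.7 dB.
Stage 2: overshoot 3.3 dB → 3.3/20 = 0.165 dB → -23.835 dB.
Stage 3: -23.835 dB ≤ -10.5 dB, so stage 3 doesn't engage; make-up brings it to -17.835 dB.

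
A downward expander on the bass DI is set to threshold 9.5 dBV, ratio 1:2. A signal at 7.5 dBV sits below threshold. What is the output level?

5.5 dBV

The input is 2 dB below the 9.5 dBV threshold.
A 1:2 expander multiplies undershoot by 2: 2 × 2 = 4 dB below threshold.
Output = 9.5 − 4 = 5.5 dBV.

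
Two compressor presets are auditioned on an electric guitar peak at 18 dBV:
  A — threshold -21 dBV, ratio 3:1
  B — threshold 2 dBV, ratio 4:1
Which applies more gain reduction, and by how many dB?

A, by 14 dB

A: overshoot 39 dB → output overshoot 13 dB → GR 26 dB.
B: overshoot 16 dB → output overshoot 4 dB → GR 12 dB.
A applies 14 dB more gain reduction.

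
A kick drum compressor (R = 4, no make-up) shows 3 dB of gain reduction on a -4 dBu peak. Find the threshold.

-8 dBu

Input is 4 dB above T (since output overshoot × R = input overshoot: (-7 − T)·4 = -4 − T gives T = -8 dBu).
Check: -8 + (-4 − (-8))/4 = -8 + 1 = -7 dBu. ✓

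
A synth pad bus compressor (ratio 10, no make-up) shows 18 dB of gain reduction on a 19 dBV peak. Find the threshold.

Gain reduction = 19 − 1 = 18 dB; output overshoot = GR / (R − 1) = 18 / 9 = 2 dB.
Threshold = output − output overshoot = 1 − 2 = -1 dBV.

-1 dBV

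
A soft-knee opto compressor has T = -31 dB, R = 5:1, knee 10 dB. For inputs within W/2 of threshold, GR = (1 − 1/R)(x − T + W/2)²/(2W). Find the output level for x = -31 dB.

-32 dB

x − T + W/2 = -31 − (-31) + 5 = 5.
GR = (1 − 1/5) × 5² / 20 = 0.8 × 25 / 20 = 1 dB.
Output = -31 − 1 = -32 dB.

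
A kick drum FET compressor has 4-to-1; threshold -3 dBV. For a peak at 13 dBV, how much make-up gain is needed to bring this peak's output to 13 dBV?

12 dB

The peak compresses to -3 + 16/4 = 1 dBV.
To reach 13 dBV requires 13 − 1 = 12 dB of make-up.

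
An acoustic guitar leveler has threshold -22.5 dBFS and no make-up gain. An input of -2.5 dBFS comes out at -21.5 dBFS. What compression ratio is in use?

Input overshoot = -2.5 − (-22.5) = 20 dB; output overshoot = -21.5 − (-22.5) = 1 dB.
Ratio = 20 / 1 = 20.

20:1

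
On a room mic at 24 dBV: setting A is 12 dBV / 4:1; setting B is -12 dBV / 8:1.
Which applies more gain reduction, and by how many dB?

B, by 22.5 dB

A: overshoot 12 dB → output overshoot 3 dB → GR 9 dB.
B: overshoot 36 dB → output overshoot 4.5 dB → GR 31.5 dB.
B applies 22.5 dB more gain reduction.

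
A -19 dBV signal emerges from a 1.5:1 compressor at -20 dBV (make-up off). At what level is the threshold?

Let T be the threshold. Output overshoot = (input overshoot)/R, so -20 − T = (-19 − T)/1.5.
1.5·(-20 − T) = -19 − T → 0.5·T = -30 − (-19) = -11.
T = -11/0.5 = -22 dBV.

-22 dBV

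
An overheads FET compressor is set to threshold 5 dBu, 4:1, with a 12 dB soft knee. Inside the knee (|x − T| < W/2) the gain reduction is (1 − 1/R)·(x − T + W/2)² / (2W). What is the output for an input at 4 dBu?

x − T + W/2 = 4 − 5 + 6 = 5.
GR = (1 − 1/4) × 5² / 24 = 0.75 × 25 / 24 = 0.78125 dB.
Output = 4 − 0.78125 = 3.21875 dBu.

3.21875 dBu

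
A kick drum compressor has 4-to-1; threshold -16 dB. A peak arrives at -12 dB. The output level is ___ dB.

-12 dB sits 4 dB over threshold.
At 4:1 the overshoot is divided by 4, leaving 1 dB above threshold.
So the level is -16 + 1 = -15 dB.

-15 dB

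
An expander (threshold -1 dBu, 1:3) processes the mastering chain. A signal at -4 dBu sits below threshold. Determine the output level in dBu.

Below threshold, a 1:3 expander applies gain = (3−1)×(T − x) of attenuation.
(3−1) × 3 = 6 dB, so output = -4 − 6 = -10 dBu.

-10 dBu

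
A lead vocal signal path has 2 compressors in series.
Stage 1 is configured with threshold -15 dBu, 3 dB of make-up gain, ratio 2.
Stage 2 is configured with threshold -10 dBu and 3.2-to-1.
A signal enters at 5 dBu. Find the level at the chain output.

Stage 1: 20 dB above -15 dBu, reduced 2:1 to 10 dB above → -5 dBu; +3 dB make-up → -2 dBu.
Stage 2: overshoot 8 dB → 8/3.2 = 2.5 dB → -7.5 dBu.

-7.5 dBu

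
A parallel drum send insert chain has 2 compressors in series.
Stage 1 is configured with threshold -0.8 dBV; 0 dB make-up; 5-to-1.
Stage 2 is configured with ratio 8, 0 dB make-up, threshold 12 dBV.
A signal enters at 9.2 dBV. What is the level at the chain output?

Stage 1: 10 dB above -0.8 dBV, reduced 5:1 to 2 dB above → 1.2 dBV.
Stage 2: below threshold (1.2 ≤ 12); passes unchanged; output 1.2 dBV.

1.2 dBV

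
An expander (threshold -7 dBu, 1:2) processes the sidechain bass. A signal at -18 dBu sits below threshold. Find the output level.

Undershoot = (-7) − (-18) = 11 dB.
At 1:2, that expands to 22 dB under threshold.
Output = -7 − 22 = -29 dBu.

-29 dBu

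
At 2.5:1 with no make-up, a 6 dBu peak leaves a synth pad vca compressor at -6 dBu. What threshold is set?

Gain reduction = 6 − (-6) = 12 dB; output overshoot = GR / (R − 1) = 12 / 1.5 = 8 dB.
Threshold = output − output overshoot = -6 − 8 = -14 dBu.

-14 dBu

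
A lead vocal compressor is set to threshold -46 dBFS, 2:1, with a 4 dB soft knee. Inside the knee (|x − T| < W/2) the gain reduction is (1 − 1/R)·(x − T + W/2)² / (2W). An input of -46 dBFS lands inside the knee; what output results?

x − T + W/2 = -46 − (-46) + 2 = 2.
GR = (1 − 1/2) × 2² / 8 = 0.5 × 4 / 8 = 0.25 dB.
Output = -46 − 0.25 = -46.25 dBFS.

-46.25 dBFS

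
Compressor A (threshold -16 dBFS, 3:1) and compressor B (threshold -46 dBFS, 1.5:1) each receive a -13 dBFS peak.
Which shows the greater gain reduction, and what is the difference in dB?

B, by 9 dB

A: 3 dB over, compressed to 1 dB over, so 2 dB of GR.
B: 33 dB over, compressed to 22 dB over, so 11 dB of GR.
Difference: 9 dB in favour of B.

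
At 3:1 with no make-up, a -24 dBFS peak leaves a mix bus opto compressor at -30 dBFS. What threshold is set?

-33 dBFS

Let T be the threshold. Output overshoot = (input overshoot)/R, so -30 − T = (-24 − T)/3.
3·(-30 − T) = -24 − T → 2·T = -90 − (-24) = -66.
T = -66/2 = -33 dBFS.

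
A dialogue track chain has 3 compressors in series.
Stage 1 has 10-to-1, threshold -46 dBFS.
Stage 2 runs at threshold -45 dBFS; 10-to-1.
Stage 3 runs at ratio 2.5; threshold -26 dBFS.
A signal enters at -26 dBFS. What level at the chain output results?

Stage 1: overshoot 20 dB → 20/10 = 2 dB → -44 dBFS.
Stage 2: 1 dB above -45 dBFS, reduced 10:1 to 0.1 dB above → -44.9 dBFS.
Stage 3: below threshold (-44.9 ≤ -26); passes unchanged; output -44.9 dBFS.

-44.9 dBFS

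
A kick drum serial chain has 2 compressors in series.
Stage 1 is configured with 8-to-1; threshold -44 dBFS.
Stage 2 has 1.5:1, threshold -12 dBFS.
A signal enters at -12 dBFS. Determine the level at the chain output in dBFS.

Stage 1: overshoot 32 dB → 32/8 = 4 dB → -40 dBFS.
Stage 2: -40 dBFS is at or below the -12 dBFS threshold — no compression; output -40 dBFS.

-40 dBFS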